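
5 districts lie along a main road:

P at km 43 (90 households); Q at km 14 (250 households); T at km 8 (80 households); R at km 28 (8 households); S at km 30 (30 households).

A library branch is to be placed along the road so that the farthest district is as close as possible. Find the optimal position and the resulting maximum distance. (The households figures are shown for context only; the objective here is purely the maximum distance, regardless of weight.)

The 1-center on a line is the midpoint of the two extreme points: leftmost at 8, rightmost at 43.
Optimal location = (8 + 43)/2 = 25.5; maximum distance = (43 − 8)/2 = 17.5.

location 25.5, max distance 17.5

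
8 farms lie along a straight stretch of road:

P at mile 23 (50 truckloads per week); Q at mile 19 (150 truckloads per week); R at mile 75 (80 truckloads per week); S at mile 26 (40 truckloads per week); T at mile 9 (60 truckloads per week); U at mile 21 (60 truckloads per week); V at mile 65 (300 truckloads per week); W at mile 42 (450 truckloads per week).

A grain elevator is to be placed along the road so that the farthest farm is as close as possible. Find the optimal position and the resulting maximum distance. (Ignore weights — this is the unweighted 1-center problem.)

location 42, max distance 33

The 1-center on a line is the midpoint of the two extreme points: leftmost at 9, rightmost at 75.
Optimal location = (9 + 75)/2 = 42; maximum distance = (75 − 9)/2 = 33.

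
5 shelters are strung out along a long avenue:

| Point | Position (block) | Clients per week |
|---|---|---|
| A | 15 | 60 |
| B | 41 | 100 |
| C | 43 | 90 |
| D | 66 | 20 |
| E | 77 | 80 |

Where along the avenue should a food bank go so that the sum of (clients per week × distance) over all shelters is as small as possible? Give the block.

For a sum of weighted absolute distances on a line, the optimum is the weighted median (not the mean). Total weight W = 350; half-weight = 175.
Sort by position and accumulate weight:
  block 15 (A, w=60) → cum 60
  block 41 (B, w=100) → cum 160
  block 43 (C, w=90) → cum 250  ≥ 175 → median here
  block 66 (D, w=20) → cum 270
  block 77 (E, w=80) → cum 350
Optimal location: block 43.

x = 43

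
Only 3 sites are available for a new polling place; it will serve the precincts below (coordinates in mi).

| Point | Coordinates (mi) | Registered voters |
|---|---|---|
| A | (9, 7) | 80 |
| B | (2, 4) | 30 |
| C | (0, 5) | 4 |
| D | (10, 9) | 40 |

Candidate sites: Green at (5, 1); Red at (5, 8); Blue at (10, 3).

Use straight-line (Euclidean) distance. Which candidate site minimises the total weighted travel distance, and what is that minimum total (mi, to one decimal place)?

Red, total 707.1 mi

Total weighted distance at each candidate:
  Green (5, 1): total = 1107.1
  Red (5, 8): total = 707.1
  Blue (10, 3): total = 852.5
Minimum is at Red with total 707.1 mi.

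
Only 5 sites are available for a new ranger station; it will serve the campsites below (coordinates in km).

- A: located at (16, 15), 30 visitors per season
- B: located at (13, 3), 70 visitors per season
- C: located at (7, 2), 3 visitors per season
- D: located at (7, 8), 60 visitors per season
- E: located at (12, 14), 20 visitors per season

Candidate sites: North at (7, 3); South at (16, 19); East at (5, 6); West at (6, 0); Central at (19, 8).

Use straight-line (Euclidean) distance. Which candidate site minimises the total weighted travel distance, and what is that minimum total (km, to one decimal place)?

Total weighted distance at each candidate:
  North (7, 3): total = 1414.7
  South (16, 19): total = 2298.0
  East (5, 6): total = 1420.2
  West (6, 0): total = 1869.0
  Central (19, 8): total = 1719.8
Minimum is at North with total 1414.7 km.

North, total 1414.7 km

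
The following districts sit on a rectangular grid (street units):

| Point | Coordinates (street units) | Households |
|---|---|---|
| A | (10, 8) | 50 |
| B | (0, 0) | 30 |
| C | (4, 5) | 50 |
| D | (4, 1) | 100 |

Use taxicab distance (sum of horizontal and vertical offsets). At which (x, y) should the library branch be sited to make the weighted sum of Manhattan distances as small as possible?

Manhattan distance separates: Σwᵢ(|x−xᵢ|+|y−yᵢ|) = Σwᵢ|x−xᵢ| + Σwᵢ|y−yᵢ|, so x and y are optimised independently as 1-D weighted medians.
Total weight W = 230; half = 115.
x-coordinate, sorted with cumulative weight:
  x=0 (B, w=30) cum 30
  x=4 (C, w=50) cum 80
  x=4 (D, w=100) cum 180  ← median
  x=10 (A, w=50) cum 230
⇒ x* = 4
y-coordinate, sorted with cumulative weight:
  y=0 (B, w=30) cum 30
  y=1 (D, w=100) cum 130  ← median
  y=5 (C, w=50) cum 180
  y=8 (A, w=50) cum 230
⇒ y* = 1

(4, 1)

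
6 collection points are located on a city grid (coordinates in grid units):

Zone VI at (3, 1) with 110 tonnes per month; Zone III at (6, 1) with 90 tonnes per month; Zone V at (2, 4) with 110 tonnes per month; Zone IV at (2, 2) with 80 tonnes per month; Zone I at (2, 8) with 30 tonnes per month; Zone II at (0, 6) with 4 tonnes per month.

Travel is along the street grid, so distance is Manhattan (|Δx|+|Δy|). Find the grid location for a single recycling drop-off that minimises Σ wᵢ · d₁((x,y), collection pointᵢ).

Manhattan distance separates: Σwᵢ(|x−xᵢ|+|y−yᵢ|) = Σwᵢ|x−xᵢ| + Σwᵢ|y−yᵢ|, so x and y are optimised independently as 1-D weighted medians.
Total weight W = 424; half = 212.
x-coordinate, sorted with cumulative weight:
  x=0 (Zone II, w=4) cum 4
  x=2 (Zone V, w=110) cum 114
  x=2 (Zone IV, w=80) cum 194
  x=2 (Zone I, w=30) cum 224  ← median
  x=3 (Zone VI, w=110) cum 334
  x=6 (Zone III, w=90) cum 424
⇒ x* = 2
y-coordinate, sorted with cumulative weight:
  y=1 (Zone VI, w=110) cum 110
  y=1 (Zone III, w=90) cum 200
  y=2 (Zone IV, w=80) cum 280  ← median
  y=4 (Zone V, w=110) cum 390
  y=6 (Zone II, w=4) cum 394
  y=8 (Zone I, w=30) cum 424
⇒ y* = 2

(2, 2)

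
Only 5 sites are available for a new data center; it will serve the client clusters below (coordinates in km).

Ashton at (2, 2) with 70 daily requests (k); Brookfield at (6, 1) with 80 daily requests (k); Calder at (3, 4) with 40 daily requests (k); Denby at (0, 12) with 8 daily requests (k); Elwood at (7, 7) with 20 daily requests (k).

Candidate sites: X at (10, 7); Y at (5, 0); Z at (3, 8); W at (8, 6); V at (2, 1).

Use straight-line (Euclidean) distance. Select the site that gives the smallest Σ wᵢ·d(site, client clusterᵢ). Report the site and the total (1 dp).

Total weighted distance at each candidate:
  X (10, 7): total = 1691.3
  Y (5, 0): total = 794.0
  Z (3, 8): total = 1317.5
  W (8, 6): total = 1259.3
  V (2, 1): total = 762.1
Minimum is at V with total 762.1 km.

V, total 762.1 km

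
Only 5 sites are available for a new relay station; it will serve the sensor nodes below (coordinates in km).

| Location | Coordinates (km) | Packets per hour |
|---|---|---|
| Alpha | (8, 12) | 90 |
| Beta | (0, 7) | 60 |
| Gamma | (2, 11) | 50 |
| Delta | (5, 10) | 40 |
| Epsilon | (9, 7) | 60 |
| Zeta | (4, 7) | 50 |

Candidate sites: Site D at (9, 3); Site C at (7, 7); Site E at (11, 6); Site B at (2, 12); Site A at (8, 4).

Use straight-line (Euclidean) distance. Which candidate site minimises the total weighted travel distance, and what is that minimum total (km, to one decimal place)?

Site C, total 1613.3 km

Total weighted distance at each candidate:
  Site D (9, 3): total = 2820.1
  Site C (7, 7): total = 1613.3
  Site E (11, 6): total = 2557.4
  Site B (2, 12): total = 1842.7
  Site A (8, 4): total = 2401.7
Minimum is at Site C with total 1613.3 km.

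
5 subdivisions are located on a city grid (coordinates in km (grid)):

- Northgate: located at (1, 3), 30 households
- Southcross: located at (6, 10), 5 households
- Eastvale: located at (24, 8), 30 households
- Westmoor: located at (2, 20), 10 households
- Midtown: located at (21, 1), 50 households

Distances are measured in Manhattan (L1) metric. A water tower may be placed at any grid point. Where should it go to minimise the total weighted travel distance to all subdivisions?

(21, 3)

Manhattan distance separates: Σwᵢ(|x−xᵢ|+|y−yᵢ|) = Σwᵢ|x−xᵢ| + Σwᵢ|y−yᵢ|, so x and y are optimised independently as 1-D weighted medians.
Total weight W = 125; half = 62.5.
x-coordinate, sorted with cumulative weight:
  x=1 (Northgate, w=30) cum 30
  x=2 (Westmoor, w=10) cum 40
  x=6 (Southcross, w=5) cum 45
  x=21 (Midtown, w=50) cum 95  ← median
  x=24 (Eastvale, w=30) cum 125
⇒ x* = 21
y-coordinate, sorted with cumulative weight:
  y=1 (Midtown, w=50) cum 50
  y=3 (Northgate, w=30) cum 80  ← median
  y=8 (Eastvale, w=30) cum 110
  y=10 (Southcross, w=5) cum 115
  y=20 (Westmoor, w=10) cum 125
⇒ y* = 3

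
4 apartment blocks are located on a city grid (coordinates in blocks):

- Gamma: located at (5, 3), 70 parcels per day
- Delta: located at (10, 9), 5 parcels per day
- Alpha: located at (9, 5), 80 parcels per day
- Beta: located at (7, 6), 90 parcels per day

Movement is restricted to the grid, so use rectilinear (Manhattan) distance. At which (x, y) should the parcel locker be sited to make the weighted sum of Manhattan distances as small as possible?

(7, 5)

Manhattan distance separates: Σwᵢ(|x−xᵢ|+|y−yᵢ|) = Σwᵢ|x−xᵢ| + Σwᵢ|y−yᵢ|, so x and y are optimised independently as 1-D weighted medians.
Total weight W = 245; half = 122.5.
x-coordinate, sorted with cumulative weight:
  x=5 (Gamma, w=70) cum 70
  x=7 (Beta, w=90) cum 160  ← median
  x=9 (Alpha, w=80) cum 240
  x=10 (Delta, w=5) cum 245
⇒ x* = 7
y-coordinate, sorted with cumulative weight:
  y=3 (Gamma, w=70) cum 70
  y=5 (Alpha, w=80) cum 150  ← median
  y=6 (Beta, w=90) cum 240
  y=9 (Delta, w=5) cum 245
⇒ y* = 5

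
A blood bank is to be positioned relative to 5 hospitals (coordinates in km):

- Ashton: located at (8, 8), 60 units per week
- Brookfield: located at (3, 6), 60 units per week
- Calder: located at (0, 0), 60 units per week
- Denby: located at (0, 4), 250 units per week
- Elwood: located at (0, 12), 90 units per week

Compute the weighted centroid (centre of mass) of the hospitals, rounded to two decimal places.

The minimiser of Σwᵢ‖p−pᵢ‖² is the weighted centroid p* = (Σwᵢpᵢ)/(Σwᵢ).
Σwᵢ = 520.
Σwᵢxᵢ = 60·8 + 60·3 + 60·0 + 250·0 + 90·0 = 660.
Σwᵢyᵢ = 60·8 + 60·6 + 60·0 + 250·4 + 90·12 = 2920.
x* = 660/520 = 1.27, y* = 2920/520 = 5.62.

(1.27, 5.62)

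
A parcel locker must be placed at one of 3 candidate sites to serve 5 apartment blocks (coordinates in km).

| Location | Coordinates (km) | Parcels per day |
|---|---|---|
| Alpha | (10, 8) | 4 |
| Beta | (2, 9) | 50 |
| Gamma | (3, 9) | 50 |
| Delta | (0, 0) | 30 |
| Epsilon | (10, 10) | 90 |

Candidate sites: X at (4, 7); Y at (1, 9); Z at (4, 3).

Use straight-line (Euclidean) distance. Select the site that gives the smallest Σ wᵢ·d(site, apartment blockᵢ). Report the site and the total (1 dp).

Total weighted distance at each candidate:
  X (4, 7): total = 1123.2
  Y (1, 9): total = 1272.9
  Z (4, 3): total = 1631.4
Minimum is at X with total 1123.2 km.

X, total 1123.2 km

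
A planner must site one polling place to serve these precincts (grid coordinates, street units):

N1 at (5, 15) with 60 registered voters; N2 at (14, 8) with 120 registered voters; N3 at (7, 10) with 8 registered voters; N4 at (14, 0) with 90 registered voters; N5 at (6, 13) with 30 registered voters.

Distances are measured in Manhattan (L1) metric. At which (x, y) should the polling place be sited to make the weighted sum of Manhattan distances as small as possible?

(14, 8)

Manhattan distance separates: Σwᵢ(|x−xᵢ|+|y−yᵢ|) = Σwᵢ|x−xᵢ| + Σwᵢ|y−yᵢ|, so x and y are optimised independently as 1-D weighted medians.
Total weight W = 308; half = 154.
x-coordinate, sorted with cumulative weight:
  x=5 (N1, w=60) cum 60
  x=6 (N5, w=30) cum 90
  x=7 (N3, w=8) cum 98
  x=14 (N2, w=120) cum 218  ← median
  x=14 (N4, w=90) cum 308
⇒ x* = 14
y-coordinate, sorted with cumulative weight:
  y=0 (N4, w=90) cum 90
  y=8 (N2, w=120) cum 210  ← median
  y=10 (N3, w=8) cum 218
  y=13 (N5, w=30) cum 248
  y=15 (N1, w=60) cum 308
⇒ y* = 8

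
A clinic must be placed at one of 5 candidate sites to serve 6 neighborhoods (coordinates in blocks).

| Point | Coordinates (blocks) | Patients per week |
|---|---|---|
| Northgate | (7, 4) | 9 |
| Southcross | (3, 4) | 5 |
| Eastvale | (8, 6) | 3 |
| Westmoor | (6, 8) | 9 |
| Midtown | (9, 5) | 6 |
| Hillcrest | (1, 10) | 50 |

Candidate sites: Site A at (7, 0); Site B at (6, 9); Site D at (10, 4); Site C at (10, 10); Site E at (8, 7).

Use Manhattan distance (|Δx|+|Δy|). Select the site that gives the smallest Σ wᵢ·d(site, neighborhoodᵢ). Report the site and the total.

Site B, total 460 blocks

Total weighted distance at each candidate:
  Site A (7, 0): total = 1020
  Site B (6, 9): total = 460
  Site D (10, 4): total = 908
  Site C (10, 10): total = 704
  Site E (8, 7): total = 624
Minimum is at Site B with total 460 blocks.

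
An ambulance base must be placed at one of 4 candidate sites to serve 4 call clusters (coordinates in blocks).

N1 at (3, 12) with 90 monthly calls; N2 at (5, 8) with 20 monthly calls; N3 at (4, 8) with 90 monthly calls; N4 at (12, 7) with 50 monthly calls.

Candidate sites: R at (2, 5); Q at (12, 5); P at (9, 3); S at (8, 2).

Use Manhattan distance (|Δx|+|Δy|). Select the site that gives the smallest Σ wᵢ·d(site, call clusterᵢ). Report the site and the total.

Total weighted distance at each candidate:
  R (2, 5): total = 1890
  Q (12, 5): total = 2730
  P (9, 3): total = 2780
  S (8, 2): total = 2880
Minimum is at R with total 1890 blocks.

R, total 1890 blocks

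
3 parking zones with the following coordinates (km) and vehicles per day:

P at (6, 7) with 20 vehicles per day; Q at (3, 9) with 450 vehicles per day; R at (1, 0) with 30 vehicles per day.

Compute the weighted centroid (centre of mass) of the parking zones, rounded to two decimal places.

(3.00, 8.38)

The minimiser of Σwᵢ‖p−pᵢ‖² is the weighted centroid p* = (Σwᵢpᵢ)/(Σwᵢ).
Σwᵢ = 500.
Σwᵢxᵢ = 20·6 + 450·3 + 30·1 = 1500.
Σwᵢyᵢ = 20·7 + 450·9 + 30·0 = 4190.
x* = 1500/500 = 3.00, y* = 4190/500 = 8.38.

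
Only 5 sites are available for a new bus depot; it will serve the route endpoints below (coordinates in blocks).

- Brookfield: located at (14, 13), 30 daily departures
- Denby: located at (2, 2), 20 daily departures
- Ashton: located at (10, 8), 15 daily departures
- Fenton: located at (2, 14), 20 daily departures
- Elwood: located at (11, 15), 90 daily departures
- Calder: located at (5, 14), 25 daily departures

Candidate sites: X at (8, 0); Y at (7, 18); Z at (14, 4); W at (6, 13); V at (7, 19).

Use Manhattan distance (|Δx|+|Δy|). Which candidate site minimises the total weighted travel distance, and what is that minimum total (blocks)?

W, total 1455 blocks

Total weighted distance at each candidate:
  X (8, 0): total = 3325
  Y (7, 18): total = 1935
  Z (14, 4): total = 2845
  W (6, 13): total = 1455
  V (7, 19): total = 2135
Minimum is at W with total 1455 blocks.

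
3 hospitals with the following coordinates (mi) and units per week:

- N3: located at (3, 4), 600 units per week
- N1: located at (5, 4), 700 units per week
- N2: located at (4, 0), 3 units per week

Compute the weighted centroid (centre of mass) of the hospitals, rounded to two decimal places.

The minimiser of Σwᵢ‖p−pᵢ‖² is the weighted centroid p* = (Σwᵢpᵢ)/(Σwᵢ).
Σwᵢ = 1303.
Σwᵢxᵢ = 600·3 + 700·5 + 3·4 = 5312.
Σwᵢyᵢ = 600·4 + 700·4 + 3·0 = 5200.
x* = 5312/1303 = 4.08, y* = 5200/1303 = 3.99.

(4.08, 3.99)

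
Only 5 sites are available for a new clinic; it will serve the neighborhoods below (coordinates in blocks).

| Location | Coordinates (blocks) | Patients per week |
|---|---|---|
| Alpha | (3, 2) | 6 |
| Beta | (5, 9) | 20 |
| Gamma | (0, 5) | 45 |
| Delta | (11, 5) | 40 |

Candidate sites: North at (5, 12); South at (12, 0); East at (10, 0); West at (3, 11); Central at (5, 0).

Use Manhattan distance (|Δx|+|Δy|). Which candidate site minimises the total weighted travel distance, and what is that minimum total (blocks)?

Central, total 1094 blocks

Total weighted distance at each candidate:
  North (5, 12): total = 1192
  South (12, 0): total = 1391
  East (10, 0): total = 1249
  West (3, 11): total = 1099
  Central (5, 0): total = 1094
Minimum is at Central with total 1094 blocks.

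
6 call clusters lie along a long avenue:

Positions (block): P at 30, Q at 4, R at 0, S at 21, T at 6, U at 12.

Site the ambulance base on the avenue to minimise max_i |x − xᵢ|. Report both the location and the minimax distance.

The 1-center on a line is the midpoint of the two extreme points: leftmost at 0, rightmost at 30.
Optimal location = (0 + 30)/2 = 15; maximum distance = (30 − 0)/2 = 15.

location 15, max distance 15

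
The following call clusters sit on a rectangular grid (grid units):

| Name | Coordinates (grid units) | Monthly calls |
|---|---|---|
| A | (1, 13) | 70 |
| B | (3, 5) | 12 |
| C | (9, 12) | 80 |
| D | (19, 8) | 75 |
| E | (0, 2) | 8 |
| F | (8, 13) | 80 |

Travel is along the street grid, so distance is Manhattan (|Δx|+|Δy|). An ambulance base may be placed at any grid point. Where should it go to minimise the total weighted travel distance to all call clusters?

Manhattan distance separates: Σwᵢ(|x−xᵢ|+|y−yᵢ|) = Σwᵢ|x−xᵢ| + Σwᵢ|y−yᵢ|, so x and y are optimised independently as 1-D weighted medians.
Total weight W = 325; half = 162.5.
x-coordinate, sorted with cumulative weight:
  x=0 (E, w=8) cum 8
  x=1 (A, w=70) cum 78
  x=3 (B, w=12) cum 90
  x=8 (F, w=80) cum 170  ← median
  x=9 (C, w=80) cum 250
  x=19 (D, w=75) cum 325
⇒ x* = 8
y-coordinate, sorted with cumulative weight:
  y=2 (E, w=8) cum 8
  y=5 (B, w=12) cum 20
  y=8 (D, w=75) cum 95
  y=12 (C, w=80) cum 175  ← median
  y=13 (A, w=70) cum 245
  y=13 (F, w=80) cum 325
⇒ y* = 12

(8, 12)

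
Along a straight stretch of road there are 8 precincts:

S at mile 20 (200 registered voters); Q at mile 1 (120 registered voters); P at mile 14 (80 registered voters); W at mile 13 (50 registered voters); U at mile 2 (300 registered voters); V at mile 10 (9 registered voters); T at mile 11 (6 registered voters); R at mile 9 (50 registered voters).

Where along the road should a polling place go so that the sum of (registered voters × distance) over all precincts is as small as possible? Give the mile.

For a sum of weighted absolute distances on a line, the optimum is the weighted median (not the mean). Total weight W = 815; half-weight = 407.5.
Sort by position and accumulate weight:
  mile 1 (Q, w=120) → cum 120
  mile 2 (U, w=300) → cum 420  ≥ 407.5 → median here
  mile 9 (R, w=50) → cum 470
  mile 10 (V, w=9) → cum 479
  mile 11 (T, w=6) → cum 485
  mile 13 (W, w=50) → cum 535
  mile 14 (P, w=80) → cum 615
  mile 20 (S, w=200) → cum 815
Optimal location: mile 2.

x = 2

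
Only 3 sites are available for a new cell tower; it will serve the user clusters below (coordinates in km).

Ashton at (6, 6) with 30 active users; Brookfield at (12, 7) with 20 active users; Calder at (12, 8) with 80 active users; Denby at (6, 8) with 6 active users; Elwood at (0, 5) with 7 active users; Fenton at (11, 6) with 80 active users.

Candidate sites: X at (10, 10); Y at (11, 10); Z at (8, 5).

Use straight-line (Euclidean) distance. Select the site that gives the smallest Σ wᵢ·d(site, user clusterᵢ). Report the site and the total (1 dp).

Total weighted distance at each candidate:
  X (10, 10): total = 903.0
  Y (11, 10): total = 871.1
  Z (8, 5): total = 887.1
Minimum is at Y with total 871.1 km.

Y, total 871.1 km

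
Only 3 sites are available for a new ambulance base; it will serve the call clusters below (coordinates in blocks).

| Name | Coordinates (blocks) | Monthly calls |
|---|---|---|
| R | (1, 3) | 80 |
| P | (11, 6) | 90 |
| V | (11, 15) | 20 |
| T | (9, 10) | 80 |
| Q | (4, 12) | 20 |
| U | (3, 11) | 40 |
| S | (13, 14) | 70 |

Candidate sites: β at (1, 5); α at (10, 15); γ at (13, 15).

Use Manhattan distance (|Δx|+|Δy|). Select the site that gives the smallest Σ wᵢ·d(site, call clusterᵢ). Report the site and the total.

Total weighted distance at each candidate:
  β (1, 5): total = 4580
  α (10, 15): total = 3980
  γ (13, 15): total = 4540
Minimum is at α with total 3980 blocks.

α, total 3980 blocks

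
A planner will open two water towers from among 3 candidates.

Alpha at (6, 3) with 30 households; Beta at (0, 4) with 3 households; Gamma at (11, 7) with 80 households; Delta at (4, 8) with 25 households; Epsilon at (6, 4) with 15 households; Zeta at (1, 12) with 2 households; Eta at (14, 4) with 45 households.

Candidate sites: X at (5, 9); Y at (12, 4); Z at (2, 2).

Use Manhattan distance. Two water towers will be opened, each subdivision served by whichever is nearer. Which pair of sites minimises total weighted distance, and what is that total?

Evaluate every pair (each demand assigned to the nearer of the two):
  {X, Y}: total = 804
  {Y, Z}: total = 884
  {X, Z}: total = 1586
Best pair: {X, Y} with total 804.

{X, Y}, total 804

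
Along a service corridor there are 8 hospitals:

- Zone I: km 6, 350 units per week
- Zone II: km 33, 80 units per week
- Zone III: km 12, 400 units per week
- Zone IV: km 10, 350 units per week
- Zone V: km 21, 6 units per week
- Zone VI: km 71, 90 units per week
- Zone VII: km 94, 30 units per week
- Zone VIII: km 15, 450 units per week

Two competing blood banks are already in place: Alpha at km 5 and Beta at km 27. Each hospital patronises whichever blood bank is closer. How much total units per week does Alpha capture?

1550

The indifferent point is the midpoint (5+27)/2 = 16; hospitals left of it (closer to Alpha at 5) go to Alpha, those right go to Beta.
  Zone I at 6 (w=350) → Alpha
  Zone IV at 10 (w=350) → Alpha
  Zone III at 12 (w=400) → Alpha
  Zone VIII at 15 (w=450) → Alpha
  Zone V at 21 (w=6) → Beta
  Zone II at 33 (w=80) → Beta
  Zone VI at 71 (w=90) → Beta
  Zone VII at 94 (w=30) → Beta
Alpha captures 1550; Beta captures 206.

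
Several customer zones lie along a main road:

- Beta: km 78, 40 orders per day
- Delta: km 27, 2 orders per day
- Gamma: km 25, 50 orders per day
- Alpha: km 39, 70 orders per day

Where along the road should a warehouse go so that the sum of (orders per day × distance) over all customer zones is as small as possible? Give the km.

For a sum of weighted absolute distances on a line, the optimum is the weighted median (not the mean). Total weight W = 162; half-weight = 81.
Sort by position and accumulate weight:
  km 25 (Gamma, w=50) → cum 50
  km 27 (Delta, w=2) → cum 52
  km 39 (Alpha, w=70) → cum 122  ≥ 81 → median here
  km 78 (Beta, w=40) → cum 162
Optimal location: km 39.

x = 39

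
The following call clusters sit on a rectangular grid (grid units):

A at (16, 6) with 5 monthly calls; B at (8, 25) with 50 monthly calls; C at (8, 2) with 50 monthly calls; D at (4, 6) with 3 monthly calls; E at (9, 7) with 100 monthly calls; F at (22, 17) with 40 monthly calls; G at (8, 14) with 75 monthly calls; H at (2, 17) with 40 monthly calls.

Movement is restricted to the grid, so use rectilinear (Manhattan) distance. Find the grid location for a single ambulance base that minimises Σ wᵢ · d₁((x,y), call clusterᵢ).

Manhattan distance separates: Σwᵢ(|x−xᵢ|+|y−yᵢ|) = Σwᵢ|x−xᵢ| + Σwᵢ|y−yᵢ|, so x and y are optimised independently as 1-D weighted medians.
Total weight W = 363; half = 181.5.
x-coordinate, sorted with cumulative weight:
  x=2 (H, w=40) cum 40
  x=4 (D, w=3) cum 43
  x=8 (B, w=50) cum 93
  x=8 (C, w=50) cum 143
  x=8 (G, w=75) cum 218  ← median
  x=9 (E, w=100) cum 318
  x=16 (A, w=5) cum 323
  x=22 (F, w=40) cum 363
⇒ x* = 8
y-coordinate, sorted with cumulative weight:
  y=2 (C, w=50) cum 50
  y=6 (A, w=5) cum 55
  y=6 (D, w=3) cum 58
  y=7 (E, w=100) cum 158
  y=14 (G, w=75) cum 233  ← median
  y=17 (F, w=40) cum 273
  y=17 (H, w=40) cum 313
  y=25 (B, w=50) cum 363
⇒ y* = 14

(8, 14)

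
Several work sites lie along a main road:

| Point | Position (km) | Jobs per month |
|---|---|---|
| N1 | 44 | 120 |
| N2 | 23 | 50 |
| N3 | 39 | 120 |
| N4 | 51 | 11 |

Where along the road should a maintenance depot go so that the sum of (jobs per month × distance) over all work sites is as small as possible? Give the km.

For a sum of weighted absolute distances on a line, the optimum is the weighted median (not the mean). Total weight W = 301; half-weight = 150.5.
Sort by position and accumulate weight:
  km 23 (N2, w=50) → cum 50
  km 39 (N3, w=120) → cum 170  ≥ 150.5 → median here
  km 44 (N1, w=120) → cum 290
  km 51 (N4, w=11) → cum 301
Optimal location: km 39.

x = 39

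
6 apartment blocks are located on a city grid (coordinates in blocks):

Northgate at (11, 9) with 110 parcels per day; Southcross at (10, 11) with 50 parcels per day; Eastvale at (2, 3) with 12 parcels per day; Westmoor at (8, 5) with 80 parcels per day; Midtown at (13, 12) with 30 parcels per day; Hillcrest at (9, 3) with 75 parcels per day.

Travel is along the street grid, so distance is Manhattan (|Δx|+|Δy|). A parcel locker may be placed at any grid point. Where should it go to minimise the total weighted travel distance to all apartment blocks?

(10, 9)

Manhattan distance separates: Σwᵢ(|x−xᵢ|+|y−yᵢ|) = Σwᵢ|x−xᵢ| + Σwᵢ|y−yᵢ|, so x and y are optimised independently as 1-D weighted medians.
Total weight W = 357; half = 178.5.
x-coordinate, sorted with cumulative weight:
  x=2 (Eastvale, w=12) cum 12
  x=8 (Westmoor, w=80) cum 92
  x=9 (Hillcrest, w=75) cum 167
  x=10 (Southcross, w=50) cum 217  ← median
  x=11 (Northgate, w=110) cum 327
  x=13 (Midtown, w=30) cum 357
⇒ x* = 10
y-coordinate, sorted with cumulative weight:
  y=3 (Eastvale, w=12) cum 12
  y=3 (Hillcrest, w=75) cum 87
  y=5 (Westmoor, w=80) cum 167
  y=9 (Northgate, w=110) cum 277  ← median
  y=11 (Southcross, w=50) cum 327
  y=12 (Midtown, w=30) cum 357
⇒ y* = 9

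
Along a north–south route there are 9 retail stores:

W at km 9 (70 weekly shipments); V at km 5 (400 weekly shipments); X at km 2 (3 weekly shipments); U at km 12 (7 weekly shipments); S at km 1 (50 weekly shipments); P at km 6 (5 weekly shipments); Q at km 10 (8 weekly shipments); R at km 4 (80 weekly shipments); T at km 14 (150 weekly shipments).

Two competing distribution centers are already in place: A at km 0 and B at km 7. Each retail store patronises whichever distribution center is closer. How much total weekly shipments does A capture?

53

The indifferent point is the midpoint (0+7)/2 = 3.5; retail stores left of it (closer to A at 0) go to A, those right go to B.
  S at 1 (w=50) → A
  X at 2 (w=3) → A
  R at 4 (w=80) → B
  V at 5 (w=400) → B
  P at 6 (w=5) → B
  W at 9 (w=70) → B
  Q at 10 (w=8) → B
  U at 12 (w=7) → B
  T at 14 (w=150) → B
A captures 53; B captures 720.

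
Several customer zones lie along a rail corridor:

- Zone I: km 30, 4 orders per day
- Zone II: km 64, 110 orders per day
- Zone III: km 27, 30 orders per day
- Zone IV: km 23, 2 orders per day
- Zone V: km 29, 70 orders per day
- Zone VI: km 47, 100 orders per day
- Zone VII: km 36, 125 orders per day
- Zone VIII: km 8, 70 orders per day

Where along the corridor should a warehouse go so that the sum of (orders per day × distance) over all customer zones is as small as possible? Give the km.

For a sum of weighted absolute distances on a line, the optimum is the weighted median (not the mean). Total weight W = 511; half-weight = 255.5.
Sort by position and accumulate weight:
  km 8 (Zone VIII, w=70) → cum 70
  km 23 (Zone IV, w=2) → cum 72
  km 27 (Zone III, w=30) → cum 102
  km 29 (Zone V, w=70) → cum 172
  km 30 (Zone I, w=4) → cum 176
  km 36 (Zone VII, w=125) → cum 301  ≥ 255.5 → median here
  km 47 (Zone VI, w=100) → cum 401
  km 64 (Zone II, w=110) → cum 511
Optimal location: km 36.

x = 36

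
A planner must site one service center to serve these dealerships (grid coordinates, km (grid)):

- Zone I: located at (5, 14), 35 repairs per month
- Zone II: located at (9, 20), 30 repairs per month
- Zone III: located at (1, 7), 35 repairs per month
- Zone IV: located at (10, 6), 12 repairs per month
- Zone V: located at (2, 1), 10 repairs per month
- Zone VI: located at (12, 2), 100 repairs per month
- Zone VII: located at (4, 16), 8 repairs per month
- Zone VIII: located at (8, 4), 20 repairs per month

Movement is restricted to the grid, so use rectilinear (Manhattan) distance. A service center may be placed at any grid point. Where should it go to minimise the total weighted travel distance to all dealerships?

(9, 4)

Manhattan distance separates: Σwᵢ(|x−xᵢ|+|y−yᵢ|) = Σwᵢ|x−xᵢ| + Σwᵢ|y−yᵢ|, so x and y are optimised independently as 1-D weighted medians.
Total weight W = 250; half = 125.
x-coordinate, sorted with cumulative weight:
  x=1 (Zone III, w=35) cum 35
  x=2 (Zone V, w=10) cum 45
  x=4 (Zone VII, w=8) cum 53
  x=5 (Zone I, w=35) cum 88
  x=8 (Zone VIII, w=20) cum 108
  x=9 (Zone II, w=30) cum 138  ← median
  x=10 (Zone IV, w=12) cum 150
  x=12 (Zone VI, w=100) cum 250
⇒ x* = 9
y-coordinate, sorted with cumulative weight:
  y=1 (Zone V, w=10) cum 10
  y=2 (Zone VI, w=100) cum 110
  y=4 (Zone VIII, w=20) cum 130  ← median
  y=6 (Zone IV, w=12) cum 142
  y=7 (Zone III, w=35) cum 177
  y=14 (Zone I, w=35) cum 212
  y=16 (Zone VII, w=8) cum 220
  y=20 (Zone II, w=30) cum 250
⇒ y* = 4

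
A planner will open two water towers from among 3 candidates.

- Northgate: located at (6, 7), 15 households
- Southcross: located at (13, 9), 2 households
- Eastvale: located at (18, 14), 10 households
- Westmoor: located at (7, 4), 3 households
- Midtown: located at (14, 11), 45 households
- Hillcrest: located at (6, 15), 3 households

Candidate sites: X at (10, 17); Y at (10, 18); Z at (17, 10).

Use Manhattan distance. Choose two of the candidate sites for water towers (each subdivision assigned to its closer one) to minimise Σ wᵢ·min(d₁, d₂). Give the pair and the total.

Evaluate every pair (each demand assigned to the nearer of the two):
  {X, Z}: total = 516
  {Y, Z}: total = 519
  {X, Y}: total = 858
Best pair: {X, Z} with total 516.

{X, Z}, total 516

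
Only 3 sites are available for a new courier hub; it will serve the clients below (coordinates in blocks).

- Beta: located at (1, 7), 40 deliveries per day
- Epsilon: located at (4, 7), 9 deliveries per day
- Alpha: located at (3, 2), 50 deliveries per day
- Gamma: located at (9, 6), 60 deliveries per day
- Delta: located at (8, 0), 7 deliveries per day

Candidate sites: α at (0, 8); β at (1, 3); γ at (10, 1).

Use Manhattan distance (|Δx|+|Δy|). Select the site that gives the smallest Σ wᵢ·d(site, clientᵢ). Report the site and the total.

Total weighted distance at each candidate:
  α (0, 8): total = 1347
  β (1, 3): total = 1103
  γ (10, 1): total = 1489
Minimum is at β with total 1103 blocks.

β, total 1103 blocks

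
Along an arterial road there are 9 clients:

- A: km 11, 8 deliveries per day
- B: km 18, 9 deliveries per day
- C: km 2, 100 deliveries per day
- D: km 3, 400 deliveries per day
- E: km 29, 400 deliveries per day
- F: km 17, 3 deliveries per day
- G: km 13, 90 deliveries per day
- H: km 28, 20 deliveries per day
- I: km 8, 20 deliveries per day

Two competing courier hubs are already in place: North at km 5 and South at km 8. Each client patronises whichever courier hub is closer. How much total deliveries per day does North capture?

The indifferent point is the midpoint (5+8)/2 = 6.5; clients left of it (closer to North at 5) go to North, those right go to South.
  C at 2 (w=100) → North
  D at 3 (w=400) → North
  I at 8 (w=20) → South
  A at 11 (w=8) → South
  G at 13 (w=90) → South
  F at 17 (w=3) → South
  B at 18 (w=9) → South
  H at 28 (w=20) → South
  E at 29 (w=400) → South
North captures 500; South captures 550.

500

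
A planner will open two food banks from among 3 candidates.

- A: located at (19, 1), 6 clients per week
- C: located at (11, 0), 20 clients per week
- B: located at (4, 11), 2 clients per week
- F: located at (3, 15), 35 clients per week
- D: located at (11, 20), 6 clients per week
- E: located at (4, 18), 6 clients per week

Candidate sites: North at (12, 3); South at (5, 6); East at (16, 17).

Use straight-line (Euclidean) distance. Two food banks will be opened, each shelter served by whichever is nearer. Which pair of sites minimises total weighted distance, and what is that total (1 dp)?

Evaluate every pair (each demand assigned to the nearer of the two):
  {North, South}: total = 603.4
  {North, East}: total = 697.1
  {South, East}: total = 699.0
Best pair: {North, South} with total 603.4.

{North, South}, total 603.4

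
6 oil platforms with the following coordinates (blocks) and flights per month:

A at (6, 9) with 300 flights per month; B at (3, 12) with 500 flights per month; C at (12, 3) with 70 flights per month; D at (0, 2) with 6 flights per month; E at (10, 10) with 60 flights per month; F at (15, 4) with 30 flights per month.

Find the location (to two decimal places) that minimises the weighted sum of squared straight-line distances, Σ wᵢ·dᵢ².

The minimiser of Σwᵢ‖p−pᵢ‖² is the weighted centroid p* = (Σwᵢpᵢ)/(Σwᵢ).
Σwᵢ = 966.
Σwᵢxᵢ = 300·6 + 500·3 + 70·12 + 6·0 + 60·10 + 30·15 = 5190.
Σwᵢyᵢ = 300·9 + 500·12 + 70·3 + 6·2 + 60·10 + 30·4 = 9642.
x* = 5190/966 = 5.37, y* = 9642/966 = 9.98.

(5.37, 9.98)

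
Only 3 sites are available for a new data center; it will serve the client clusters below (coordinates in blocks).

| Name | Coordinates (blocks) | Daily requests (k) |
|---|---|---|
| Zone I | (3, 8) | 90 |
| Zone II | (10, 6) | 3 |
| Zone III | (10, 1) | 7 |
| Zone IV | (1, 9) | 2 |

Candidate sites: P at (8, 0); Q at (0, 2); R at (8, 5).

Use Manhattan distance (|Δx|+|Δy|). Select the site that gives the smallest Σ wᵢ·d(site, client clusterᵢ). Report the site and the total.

Total weighted distance at each candidate:
  P (8, 0): total = 1247
  Q (0, 2): total = 945
  R (8, 5): total = 793
Minimum is at R with total 793 blocks.

R, total 793 blocks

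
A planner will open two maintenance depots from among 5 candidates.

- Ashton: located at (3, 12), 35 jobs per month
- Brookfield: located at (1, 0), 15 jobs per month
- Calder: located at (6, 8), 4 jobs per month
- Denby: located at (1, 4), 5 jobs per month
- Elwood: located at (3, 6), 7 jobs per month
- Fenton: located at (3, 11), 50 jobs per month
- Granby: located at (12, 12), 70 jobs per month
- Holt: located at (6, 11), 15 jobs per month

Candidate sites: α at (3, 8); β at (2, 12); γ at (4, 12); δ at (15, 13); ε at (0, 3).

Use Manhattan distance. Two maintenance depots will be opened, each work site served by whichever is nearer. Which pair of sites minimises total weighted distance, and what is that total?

{β, δ}, total 811

Evaluate every pair (each demand assigned to the nearer of the two):
  {β, δ}: total = 811
  {γ, δ}: total = 813
  {α, δ}: total = 866
  {γ, ε}: total = 876
  {α, γ}: total = 946
  {β, γ}: total = 1053
  {β, ε}: total = 1054
  {α, β}: total = 1116
  {α, ε}: total = 1386
  {δ, ε}: total = 1571
Best pair: {β, δ} with total 811.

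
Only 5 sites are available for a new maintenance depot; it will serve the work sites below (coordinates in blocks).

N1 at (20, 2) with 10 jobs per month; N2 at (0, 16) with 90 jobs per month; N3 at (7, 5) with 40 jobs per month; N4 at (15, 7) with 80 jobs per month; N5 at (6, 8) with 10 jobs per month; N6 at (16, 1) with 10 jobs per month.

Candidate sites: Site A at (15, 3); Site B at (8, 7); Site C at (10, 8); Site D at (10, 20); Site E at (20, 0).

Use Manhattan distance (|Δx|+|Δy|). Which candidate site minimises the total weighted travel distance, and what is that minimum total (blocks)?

Total weighted distance at each candidate:
  Site A (15, 3): total = 3470
  Site B (8, 7): total = 2550
  Site C (10, 8): total = 2670
  Site D (10, 20): total = 4110
  Site E (20, 0): total = 5210
Minimum is at Site B with total 2550 blocks.

Site B, total 2550 blocks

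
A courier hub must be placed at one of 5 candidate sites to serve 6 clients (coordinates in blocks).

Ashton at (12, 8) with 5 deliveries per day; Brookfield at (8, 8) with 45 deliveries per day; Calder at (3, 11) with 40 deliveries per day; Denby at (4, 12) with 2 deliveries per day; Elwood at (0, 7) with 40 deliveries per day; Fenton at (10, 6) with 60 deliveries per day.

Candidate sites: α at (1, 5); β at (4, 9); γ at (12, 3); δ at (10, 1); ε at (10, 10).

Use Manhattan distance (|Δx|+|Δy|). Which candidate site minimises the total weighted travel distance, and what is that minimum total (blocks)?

β, total 1176 blocks

Total weighted distance at each candidate:
  α (1, 5): total = 1580
  β (4, 9): total = 1176
  γ (12, 3): total = 2084
  δ (10, 1): total = 2104
  ε (10, 10): total = 1296
Minimum is at β with total 1176 blocks.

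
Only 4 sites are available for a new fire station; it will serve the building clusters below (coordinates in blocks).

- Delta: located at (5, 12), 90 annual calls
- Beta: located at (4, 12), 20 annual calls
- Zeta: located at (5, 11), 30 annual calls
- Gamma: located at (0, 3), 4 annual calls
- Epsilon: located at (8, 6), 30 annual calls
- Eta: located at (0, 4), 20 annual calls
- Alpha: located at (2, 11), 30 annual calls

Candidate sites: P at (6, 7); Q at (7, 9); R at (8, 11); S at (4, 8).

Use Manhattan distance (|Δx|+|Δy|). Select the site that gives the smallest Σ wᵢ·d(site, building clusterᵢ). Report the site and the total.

Total weighted distance at each candidate:
  P (6, 7): total = 1380
  Q (7, 9): total = 1312
  R (8, 11): total = 1244
  S (4, 8): total = 1176
Minimum is at S with total 1176 blocks.

S, total 1176 blocks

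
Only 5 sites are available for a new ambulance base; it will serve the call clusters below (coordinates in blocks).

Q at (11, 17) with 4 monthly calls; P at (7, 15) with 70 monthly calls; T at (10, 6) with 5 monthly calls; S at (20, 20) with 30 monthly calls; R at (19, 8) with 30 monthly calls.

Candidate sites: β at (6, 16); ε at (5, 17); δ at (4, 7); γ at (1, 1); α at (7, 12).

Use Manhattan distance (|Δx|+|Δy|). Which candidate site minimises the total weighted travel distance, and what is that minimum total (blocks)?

α, total 1401 blocks

Total weighted distance at each candidate:
  β (6, 16): total = 1404
  ε (5, 17): total = 1614
  δ (4, 7): total = 2223
  γ (1, 1): total = 3464
  α (7, 12): total = 1401
Minimum is at α with total 1401 blocks.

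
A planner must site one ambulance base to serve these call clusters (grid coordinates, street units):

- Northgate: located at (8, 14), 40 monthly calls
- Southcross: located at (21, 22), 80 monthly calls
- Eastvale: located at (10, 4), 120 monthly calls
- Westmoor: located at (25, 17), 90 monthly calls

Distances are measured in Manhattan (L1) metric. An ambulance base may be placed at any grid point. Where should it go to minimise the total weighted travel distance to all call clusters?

Manhattan distance separates: Σwᵢ(|x−xᵢ|+|y−yᵢ|) = Σwᵢ|x−xᵢ| + Σwᵢ|y−yᵢ|, so x and y are optimised independently as 1-D weighted medians.
Total weight W = 330; half = 165.
x-coordinate, sorted with cumulative weight:
  x=8 (Northgate, w=40) cum 40
  x=10 (Eastvale, w=120) cum 160
  x=21 (Southcross, w=80) cum 240  ← median
  x=25 (Westmoor, w=90) cum 330
⇒ x* = 21
y-coordinate, sorted with cumulative weight:
  y=4 (Eastvale, w=120) cum 120
  y=14 (Northgate, w=40) cum 160
  y=17 (Westmoor, w=90) cum 250  ← median
  y=22 (Southcross, w=80) cum 330
⇒ y* = 17

(21, 17)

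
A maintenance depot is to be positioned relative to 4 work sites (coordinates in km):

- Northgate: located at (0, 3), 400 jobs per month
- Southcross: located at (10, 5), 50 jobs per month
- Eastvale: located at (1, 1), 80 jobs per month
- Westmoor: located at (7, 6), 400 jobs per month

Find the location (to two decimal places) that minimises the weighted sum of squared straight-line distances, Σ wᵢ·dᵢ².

The minimiser of Σwᵢ‖p−pᵢ‖² is the weighted centroid p* = (Σwᵢpᵢ)/(Σwᵢ).
Σwᵢ = 930.
Σwᵢxᵢ = 400·0 + 50·10 + 80·1 + 400·7 = 3380.
Σwᵢyᵢ = 400·3 + 50·5 + 80·1 + 400·6 = 3930.
x* = 3380/930 = 3.63, y* = 3930/930 = 4.23.

(3.63, 4.23)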